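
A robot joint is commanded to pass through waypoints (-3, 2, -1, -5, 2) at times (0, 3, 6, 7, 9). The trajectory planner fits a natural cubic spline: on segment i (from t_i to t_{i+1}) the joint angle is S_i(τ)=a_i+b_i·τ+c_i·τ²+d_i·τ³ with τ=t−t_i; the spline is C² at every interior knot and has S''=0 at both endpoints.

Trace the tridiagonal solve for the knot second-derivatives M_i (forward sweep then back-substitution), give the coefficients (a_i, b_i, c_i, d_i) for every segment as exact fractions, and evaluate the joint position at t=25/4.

Δ: Δ0=5/3, Δ1=-1, Δ2=-4, Δ3=7/2
row 1: diag=12, rhs=-16; c'=1/4, d'=-4/3
row 2: denom=8−3·1/4=29/4; d'=(-18−3·-4/3)/(29/4)=-56/29
row 3: denom=6−1·4/29=170/29; d'=(45−1·-56/29)/(170/29)=1361/170
back: M3=1361/170
back: M2=-56/29−4/29·1361/170=-258/85
back: M1=-4/3−1/4·-258/85=-293/510
M: M0=0, M1=-293/510, M2=-258/85, M3=1361/170, M4=0
seg 0: a=-3, c=M0/2=0, d=(M1−M0)/(6·3)=-293/9180, b=Δ0−h0·(2M0+M1)/6=1993/1020
seg 1: a=2, c=M1/2=-293/1020, d=(M2−M1)/(6·3)=-251/1836, b=Δ1−h1·(2M1+M2)/6=557/510
seg 2: a=-1, c=M2/2=-129/85, d=(M3−M2)/(6·1)=1877/1020, b=Δ2−h2·(2M2+M3)/6=-4409/1020
seg 3: a=-5, c=M3/2=1361/340, d=(M4−M3)/(6·2)=-1361/2040, b=Δ3−h3·(2M3+M4)/6=-937/510
t_q=25/4 → seg 2, τ=1/4; S=-1+-4409/1020·τ+-129/85·τ²+1877/1020·τ³=-46713/21760

  seg 0: a=-3 b=1993/1020 c=0 d=-293/9180
  seg 1: a=2 b=557/510 c=-293/1020 d=-251/1836
  seg 2: a=-1 b=-4409/1020 c=-129/85 d=1877/1020
  seg 3: a=-5 b=-937/510 c=1361/340 d=-1361/2040
S(25/4) = -46713/21760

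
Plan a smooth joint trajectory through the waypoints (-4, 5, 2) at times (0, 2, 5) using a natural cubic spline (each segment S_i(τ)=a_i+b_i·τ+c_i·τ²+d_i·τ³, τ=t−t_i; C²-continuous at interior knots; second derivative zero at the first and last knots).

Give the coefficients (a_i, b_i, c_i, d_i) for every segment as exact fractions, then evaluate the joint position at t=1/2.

Δ: Δ0=9/2, Δ1=-1
row 1: diag=10, rhs=-33; c'=3/10, d'=-33/10
back: M1=-33/10
M: M0=0, M1=-33/10, M2=0
seg 0: a=-4, c=M0/2=0, d=(M1−M0)/(6·2)=-11/40, b=Δ0−h0·(2M0+M1)/6=28/5
seg 1: a=5, c=M1/2=-33/20, d=(M2−M1)/(6·3)=11/60, b=Δ1−h1·(2M1+M2)/6=23/10
t_q=1/2 → seg 0, τ=1/2; S=-4+28/5·τ+0·τ²+-11/40·τ³=-79/64

  seg 0: a=-4 b=28/5 c=0 d=-11/40
  seg 1: a=5 b=23/10 c=-33/20 d=11/60
S(1/2) = -79/64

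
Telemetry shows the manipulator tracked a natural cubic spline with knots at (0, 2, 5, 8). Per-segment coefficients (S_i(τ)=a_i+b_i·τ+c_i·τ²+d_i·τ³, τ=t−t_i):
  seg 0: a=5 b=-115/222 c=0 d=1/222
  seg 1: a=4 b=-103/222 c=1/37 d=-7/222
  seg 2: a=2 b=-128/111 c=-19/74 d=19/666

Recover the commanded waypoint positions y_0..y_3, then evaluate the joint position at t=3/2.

y_0 = S_0(0) = a_0 = 5
y_1 = S_1(0) = a_1 = 4
y_2 = S_2(0) = a_2 = 2
y_3 = S_2(3) = -3
t_q=3/2 is in segment 0 (τ=3/2); S_0(τ)=2509/592

y_0=5 y_1=4 y_2=2 y_3=-3
S(3/2) = 2509/592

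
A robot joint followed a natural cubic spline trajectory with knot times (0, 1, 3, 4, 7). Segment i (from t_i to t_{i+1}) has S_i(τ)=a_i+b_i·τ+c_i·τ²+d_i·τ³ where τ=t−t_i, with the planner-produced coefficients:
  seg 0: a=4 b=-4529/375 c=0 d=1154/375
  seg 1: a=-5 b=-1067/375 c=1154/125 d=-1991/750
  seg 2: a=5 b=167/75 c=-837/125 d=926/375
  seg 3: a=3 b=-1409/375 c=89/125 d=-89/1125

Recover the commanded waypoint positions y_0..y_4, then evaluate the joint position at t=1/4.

y_0 = S_0(0) = a_0 = 4
y_1 = S_1(0) = a_1 = -5
y_2 = S_2(0) = a_2 = 5
y_3 = S_3(0) = a_3 = 3
y_4 = S_3(3) = -4
t_q=1/4 is in segment 0 (τ=1/4); S_0(τ)=823/800

y_0=4 y_1=-5 y_2=5 y_3=3 y_4=-4
S(1/4) = 823/800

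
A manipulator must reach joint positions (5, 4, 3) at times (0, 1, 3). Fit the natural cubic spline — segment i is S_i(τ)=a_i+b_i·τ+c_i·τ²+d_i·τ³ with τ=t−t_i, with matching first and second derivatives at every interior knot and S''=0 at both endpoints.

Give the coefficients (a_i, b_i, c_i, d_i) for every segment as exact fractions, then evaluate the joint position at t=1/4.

Δ: Δ0=-1, Δ1=-1/2
row 1: diag=6, rhs=3; c'=1/3, d'=1/2
back: M1=1/2
M: M0=0, M1=1/2, M2=0
seg 0: a=5, c=M0/2=0, d=(M1−M0)/(6·1)=1/12, b=Δ0−h0·(2M0+M1)/6=-13/12
seg 1: a=4, c=M1/2=1/4, d=(M2−M1)/(6·2)=-1/24, b=Δ1−h1·(2M1+M2)/6=-5/6
t_q=1/4 → seg 0, τ=1/4; S=5+-13/12·τ+0·τ²+1/12·τ³=1211/256

  seg 0: a=5 b=-13/12 c=0 d=1/12
  seg 1: a=4 b=-5/6 c=1/4 d=-1/24
S(1/4) = 1211/256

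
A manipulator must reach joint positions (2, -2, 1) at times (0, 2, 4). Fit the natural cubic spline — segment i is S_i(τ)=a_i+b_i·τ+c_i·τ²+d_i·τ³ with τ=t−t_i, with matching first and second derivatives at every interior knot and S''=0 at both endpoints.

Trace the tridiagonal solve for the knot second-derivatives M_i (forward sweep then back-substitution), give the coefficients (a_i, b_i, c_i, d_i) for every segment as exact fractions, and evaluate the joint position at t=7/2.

Δ: Δ0=-2, Δ1=3/2
row 1: diag=8, rhs=21; c'=1/4, d'=21/8
back: M1=21/8
M: M0=0, M1=21/8, M2=0
seg 0: a=2, c=M0/2=0, d=(M1−M0)/(6·2)=7/32, b=Δ0−h0·(2M0+M1)/6=-23/8
seg 1: a=-2, c=M1/2=21/16, d=(M2−M1)/(6·2)=-7/32, b=Δ1−h1·(2M1+M2)/6=-1/4
t_q=7/2 → seg 1, τ=3/2; S=-2+-1/4·τ+21/16·τ²+-7/32·τ³=-41/256

  seg 0: a=2 b=-23/8 c=0 d=7/32
  seg 1: a=-2 b=-1/4 c=21/16 d=-7/32
S(7/2) = -41/256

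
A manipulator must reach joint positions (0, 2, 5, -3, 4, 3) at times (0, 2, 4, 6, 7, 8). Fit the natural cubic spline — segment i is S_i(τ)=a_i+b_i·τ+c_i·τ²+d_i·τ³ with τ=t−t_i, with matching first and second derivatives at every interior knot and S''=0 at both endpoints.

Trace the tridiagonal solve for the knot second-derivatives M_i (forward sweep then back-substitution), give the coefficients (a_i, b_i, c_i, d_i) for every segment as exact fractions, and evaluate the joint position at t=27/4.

Δ: Δ0=1, Δ1=3/2, Δ2=-4, Δ3=7, Δ4=-1
row 1: diag=8, rhs=3; c'=1/4, d'=3/8
row 2: denom=8−2·1/4=15/2; d'=(-33−2·3/8)/(15/2)=-9/2
row 3: denom=6−2·4/15=82/15; d'=(66−2·-9/2)/(82/15)=1125/82
row 4: denom=4−1·15/82=313/82; d'=(-48−1·1125/82)/(313/82)=-5061/313
back: M4=-5061/313
back: M3=1125/82−15/82·-5061/313=5220/313
back: M2=-9/2−4/15·5220/313=-5601/626
back: M1=3/8−1/4·-5601/626=1635/626
M: M0=0, M1=1635/626, M2=-5601/626, M3=5220/313, M4=-5061/313, M5=0
seg 0: a=0, c=M0/2=0, d=(M1−M0)/(6·2)=545/2504, b=Δ0−h0·(2M0+M1)/6=81/626
seg 1: a=2, c=M1/2=1635/1252, d=(M2−M1)/(6·2)=-603/626, b=Δ1−h1·(2M1+M2)/6=858/313
seg 2: a=5, c=M2/2=-5601/1252, d=(M3−M2)/(6·2)=5347/2504, b=Δ2−h2·(2M2+M3)/6=-1125/313
seg 3: a=-3, c=M3/2=2610/313, d=(M4−M3)/(6·1)=-3427/626, b=Δ3−h3·(2M3+M4)/6=2589/626
seg 4: a=4, c=M4/2=-5061/626, d=(M5−M4)/(6·1)=1687/626, b=Δ4−h4·(2M4+M5)/6=1374/313
t_q=27/4 → seg 3, τ=3/4; S=-3+2589/626·τ+2610/313·τ²+-3427/626·τ³=99471/40064

  seg 0: a=0 b=81/626 c=0 d=545/2504
  seg 1: a=2 b=858/313 c=1635/1252 d=-603/626
  seg 2: a=5 b=-1125/313 c=-5601/1252 d=5347/2504
  seg 3: a=-3 b=2589/626 c=2610/313 d=-3427/626
  seg 4: a=4 b=1374/313 c=-5061/626 d=1687/626
S(27/4) = 99471/40064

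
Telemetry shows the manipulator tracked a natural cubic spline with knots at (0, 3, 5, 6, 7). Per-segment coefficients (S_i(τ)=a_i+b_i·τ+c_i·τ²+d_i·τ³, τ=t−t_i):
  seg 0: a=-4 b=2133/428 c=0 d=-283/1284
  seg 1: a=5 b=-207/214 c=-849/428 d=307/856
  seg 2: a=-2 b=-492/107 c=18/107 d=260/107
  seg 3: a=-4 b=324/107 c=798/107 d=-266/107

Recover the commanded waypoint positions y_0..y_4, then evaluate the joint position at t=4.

y_0 = S_0(0) = a_0 = -4
y_1 = S_1(0) = a_1 = 5
y_2 = S_2(0) = a_2 = -2
y_3 = S_3(0) = a_3 = -4
y_4 = S_3(1) = 4
t_q=4 is in segment 1 (τ=1); S_1(τ)=2061/856

y_0=-4 y_1=5 y_2=-2 y_3=-4 y_4=4
S(4) = 2061/856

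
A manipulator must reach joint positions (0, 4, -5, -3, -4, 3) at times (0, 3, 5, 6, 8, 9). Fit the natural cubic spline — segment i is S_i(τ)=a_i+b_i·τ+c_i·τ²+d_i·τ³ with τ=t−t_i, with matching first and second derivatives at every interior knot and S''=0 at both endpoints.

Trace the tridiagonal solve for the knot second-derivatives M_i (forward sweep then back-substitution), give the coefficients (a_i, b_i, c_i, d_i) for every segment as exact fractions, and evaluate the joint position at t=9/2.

Δ: Δ0=4/3, Δ1=-9/2, Δ2=2, Δ3=-1/2, Δ4=7
row 1: diag=10, rhs=-35; c'=1/5, d'=-7/2
row 2: denom=6−2·1/5=28/5; d'=(39−2·-7/2)/(28/5)=115/14
row 3: denom=6−1·5/28=163/28; d'=(-15−1·115/14)/(163/28)=-650/163
row 4: denom=6−2·56/163=866/163; d'=(45−2·-650/163)/(866/163)=8635/866
back: M4=8635/866
back: M3=-650/163−56/163·8635/866=-3210/433
back: M2=115/14−5/28·-3210/433=4130/433
back: M1=-7/2−1/5·4130/433=-4683/866
M: M0=0, M1=-4683/866, M2=4130/433, M3=-3210/433, M4=8635/866, M5=0
seg 0: a=0, c=M0/2=0, d=(M1−M0)/(6·3)=-1561/5196, b=Δ0−h0·(2M0+M1)/6=20977/5196
seg 1: a=4, c=M1/2=-4683/1732, d=(M2−M1)/(6·2)=12943/10392, b=Δ1−h1·(2M1+M2)/6=-10585/2598
seg 2: a=-5, c=M2/2=2065/433, d=(M3−M2)/(6·1)=-3670/1299, b=Δ2−h2·(2M2+M3)/6=73/1299
seg 3: a=-3, c=M3/2=-1605/433, d=(M4−M3)/(6·2)=15055/10392, b=Δ3−h3·(2M3+M4)/6=1453/1299
seg 4: a=-4, c=M4/2=8635/1732, d=(M5−M4)/(6·1)=-8635/5196, b=Δ4−h4·(2M4+M5)/6=9551/2598
t_q=9/2 → seg 1, τ=3/2; S=4+-10585/2598·τ+-4683/1732·τ²+12943/10392·τ³=-110613/27712

  seg 0: a=0 b=20977/5196 c=0 d=-1561/5196
  seg 1: a=4 b=-10585/2598 c=-4683/1732 d=12943/10392
  seg 2: a=-5 b=73/1299 c=2065/433 d=-3670/1299
  seg 3: a=-3 b=1453/1299 c=-1605/433 d=15055/10392
  seg 4: a=-4 b=9551/2598 c=8635/1732 d=-8635/5196
S(9/2) = -110613/27712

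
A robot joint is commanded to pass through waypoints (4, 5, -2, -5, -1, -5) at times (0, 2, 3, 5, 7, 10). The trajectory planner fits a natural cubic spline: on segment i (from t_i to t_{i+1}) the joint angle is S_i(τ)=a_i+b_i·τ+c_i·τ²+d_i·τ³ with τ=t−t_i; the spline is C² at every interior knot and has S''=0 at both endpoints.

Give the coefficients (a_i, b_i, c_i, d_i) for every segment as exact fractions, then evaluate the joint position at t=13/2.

  seg 0: a=4 b=12179/3630 c=0 d=-2591/3630
  seg 1: a=5 b=-18913/3630 c=-2591/605 d=9049/3630
  seg 2: a=-2 b=-1039/165 c=3867/1210 d=-5789/14520
  seg 3: a=-5 b=6179/3630 c=389/484 d=-2377/7260
  seg 4: a=-1 b=3587/3630 c=-2809/2420 d=2809/21780
S(13/2) = -33751/19360

Δ: Δ0=1/2, Δ1=-7, Δ2=-3/2, Δ3=2, Δ4=-4/3
row 1: diag=6, rhs=-45; c'=1/6, d'=-15/2
row 2: denom=6−1·1/6=35/6; d'=(33−1·-15/2)/(35/6)=243/35
row 3: denom=8−2·12/35=256/35; d'=(21−2·243/35)/(256/35)=249/256
row 4: denom=10−2·35/128=605/64; d'=(-20−2·249/256)/(605/64)=-2809/1210
back: M4=-2809/1210
back: M3=249/256−35/128·-2809/1210=389/242
back: M2=243/35−12/35·389/242=3867/605
back: M1=-15/2−1/6·3867/605=-5182/605
M: M0=0, M1=-5182/605, M2=3867/605, M3=389/242, M4=-2809/1210, M5=0
seg 0: a=4, c=M0/2=0, d=(M1−M0)/(6·2)=-2591/3630, b=Δ0−h0·(2M0+M1)/6=12179/3630
seg 1: a=5, c=M1/2=-2591/605, d=(M2−M1)/(6·1)=9049/3630, b=Δ1−h1·(2M1+M2)/6=-18913/3630
seg 2: a=-2, c=M2/2=3867/1210, d=(M3−M2)/(6·2)=-5789/14520, b=Δ2−h2·(2M2+M3)/6=-1039/165
seg 3: a=-5, c=M3/2=389/484, d=(M4−M3)/(6·2)=-2377/7260, b=Δ3−h3·(2M3+M4)/6=6179/3630
seg 4: a=-1, c=M4/2=-2809/2420, d=(M5−M4)/(6·3)=2809/21780, b=Δ4−h4·(2M4+M5)/6=3587/3630
t_q=13/2 → seg 3, τ=3/2; S=-5+6179/3630·τ+389/484·τ²+-2377/7260·τ³=-33751/19360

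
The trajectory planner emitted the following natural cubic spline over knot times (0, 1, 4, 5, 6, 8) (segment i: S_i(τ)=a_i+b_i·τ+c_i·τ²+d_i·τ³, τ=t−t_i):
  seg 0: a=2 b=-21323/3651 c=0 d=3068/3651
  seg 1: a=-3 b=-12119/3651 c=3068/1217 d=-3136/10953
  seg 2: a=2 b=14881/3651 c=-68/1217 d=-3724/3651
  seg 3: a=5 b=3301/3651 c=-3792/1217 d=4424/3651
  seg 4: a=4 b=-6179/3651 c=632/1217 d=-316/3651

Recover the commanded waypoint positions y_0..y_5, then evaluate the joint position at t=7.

y_0=2 y_1=-3 y_2=2 y_3=5 y_4=4 y_5=2
S(7) = 3335/1217

y_0 = S_0(0) = a_0 = 2
y_1 = S_1(0) = a_1 = -3
y_2 = S_2(0) = a_2 = 2
y_3 = S_3(0) = a_3 = 5
y_4 = S_4(0) = a_4 = 4
y_5 = S_4(2) = 2
t_q=7 is in segment 4 (τ=1); S_4(τ)=3335/1217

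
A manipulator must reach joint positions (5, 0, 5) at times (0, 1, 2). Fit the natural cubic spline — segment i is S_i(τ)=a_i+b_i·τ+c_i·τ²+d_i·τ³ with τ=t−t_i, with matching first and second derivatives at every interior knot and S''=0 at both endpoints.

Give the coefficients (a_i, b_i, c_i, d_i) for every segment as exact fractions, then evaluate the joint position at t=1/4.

Δ: Δ0=-5, Δ1=5
row 1: diag=4, rhs=60; c'=1/4, d'=15
back: M1=15
M: M0=0, M1=15, M2=0
seg 0: a=5, c=M0/2=0, d=(M1−M0)/(6·1)=5/2, b=Δ0−h0·(2M0+M1)/6=-15/2
seg 1: a=0, c=M1/2=15/2, d=(M2−M1)/(6·1)=-5/2, b=Δ1−h1·(2M1+M2)/6=0
t_q=1/4 → seg 0, τ=1/4; S=5+-15/2·τ+0·τ²+5/2·τ³=405/128

  seg 0: a=5 b=-15/2 c=0 d=5/2
  seg 1: a=0 b=0 c=15/2 d=-5/2
S(1/4) = 405/128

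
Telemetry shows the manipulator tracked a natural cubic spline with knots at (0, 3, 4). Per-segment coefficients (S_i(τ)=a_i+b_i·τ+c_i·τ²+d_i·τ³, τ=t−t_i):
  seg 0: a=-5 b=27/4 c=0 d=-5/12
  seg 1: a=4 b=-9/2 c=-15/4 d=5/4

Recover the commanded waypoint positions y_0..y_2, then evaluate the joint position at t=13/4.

y_0 = S_0(0) = a_0 = -5
y_1 = S_1(0) = a_1 = 4
y_2 = S_1(1) = -3
t_q=13/4 is in segment 1 (τ=1/4); S_1(τ)=681/256

y_0=-5 y_1=4 y_2=-3
S(13/4) = 681/256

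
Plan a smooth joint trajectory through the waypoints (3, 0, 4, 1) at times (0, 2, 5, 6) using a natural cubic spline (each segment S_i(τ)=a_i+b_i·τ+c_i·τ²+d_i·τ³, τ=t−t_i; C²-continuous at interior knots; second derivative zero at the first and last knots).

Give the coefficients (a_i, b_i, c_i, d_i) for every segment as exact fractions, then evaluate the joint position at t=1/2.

  seg 0: a=3 b=-1067/426 c=0 d=107/426
  seg 1: a=0 b=217/426 c=107/71 d=-175/426
  seg 2: a=4 b=-328/213 c=-311/142 d=311/426
S(1/2) = 2021/1136

Δ: Δ0=-3/2, Δ1=4/3, Δ2=-3
row 1: diag=10, rhs=17; c'=3/10, d'=17/10
row 2: denom=8−3·3/10=71/10; d'=(-26−3·17/10)/(71/10)=-311/71
back: M2=-311/71
back: M1=17/10−3/10·-311/71=214/71
M: M0=0, M1=214/71, M2=-311/71, M3=0
seg 0: a=3, c=M0/2=0, d=(M1−M0)/(6·2)=107/426, b=Δ0−h0·(2M0+M1)/6=-1067/426
seg 1: a=0, c=M1/2=107/71, d=(M2−M1)/(6·3)=-175/426, b=Δ1−h1·(2M1+M2)/6=217/426
seg 2: a=4, c=M2/2=-311/142, d=(M3−M2)/(6·1)=311/426, b=Δ2−h2·(2M2+M3)/6=-328/213
t_q=1/2 → seg 0, τ=1/2; S=3+-1067/426·τ+0·τ²+107/426·τ³=2021/1136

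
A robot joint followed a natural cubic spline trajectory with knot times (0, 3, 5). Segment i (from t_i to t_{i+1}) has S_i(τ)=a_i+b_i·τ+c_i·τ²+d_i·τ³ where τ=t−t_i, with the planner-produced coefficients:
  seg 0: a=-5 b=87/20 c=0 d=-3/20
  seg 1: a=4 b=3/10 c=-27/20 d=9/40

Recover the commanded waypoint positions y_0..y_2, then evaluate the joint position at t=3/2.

y_0=-5 y_1=4 y_2=1
S(3/2) = 163/160

y_0 = S_0(0) = a_0 = -5
y_1 = S_1(0) = a_1 = 4
y_2 = S_1(2) = 1
t_q=3/2 is in segment 0 (τ=3/2); S_0(τ)=163/160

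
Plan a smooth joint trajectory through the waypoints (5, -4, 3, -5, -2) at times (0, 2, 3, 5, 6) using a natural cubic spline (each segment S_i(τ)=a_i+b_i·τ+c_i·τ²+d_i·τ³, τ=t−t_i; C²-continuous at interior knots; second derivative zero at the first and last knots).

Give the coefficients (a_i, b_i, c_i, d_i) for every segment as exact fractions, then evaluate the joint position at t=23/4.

Δ: Δ0=-9/2, Δ1=7, Δ2=-4, Δ3=3
row 1: diag=6, rhs=69; c'=1/6, d'=23/2
row 2: denom=6−1·1/6=35/6; d'=(-66−1·23/2)/(35/6)=-93/7
row 3: denom=6−2·12/35=186/35; d'=(42−2·-93/7)/(186/35)=400/31
back: M3=400/31
back: M2=-93/7−12/35·400/31=-549/31
back: M1=23/2−1/6·-549/31=448/31
M: M0=0, M1=448/31, M2=-549/31, M3=400/31, M4=0
seg 0: a=5, c=M0/2=0, d=(M1−M0)/(6·2)=112/93, b=Δ0−h0·(2M0+M1)/6=-1733/186
seg 1: a=-4, c=M1/2=224/31, d=(M2−M1)/(6·1)=-997/186, b=Δ1−h1·(2M1+M2)/6=955/186
seg 2: a=3, c=M2/2=-549/62, d=(M3−M2)/(6·2)=949/372, b=Δ2−h2·(2M2+M3)/6=326/93
seg 3: a=-5, c=M3/2=200/31, d=(M4−M3)/(6·1)=-200/93, b=Δ3−h3·(2M3+M4)/6=-121/93
t_q=23/4 → seg 3, τ=3/4; S=-5+-121/93·τ+200/31·τ²+-200/93·τ³=-807/248

  seg 0: a=5 b=-1733/186 c=0 d=112/93
  seg 1: a=-4 b=955/186 c=224/31 d=-997/186
  seg 2: a=3 b=326/93 c=-549/62 d=949/372
  seg 3: a=-5 b=-121/93 c=200/31 d=-200/93
S(23/4) = -807/248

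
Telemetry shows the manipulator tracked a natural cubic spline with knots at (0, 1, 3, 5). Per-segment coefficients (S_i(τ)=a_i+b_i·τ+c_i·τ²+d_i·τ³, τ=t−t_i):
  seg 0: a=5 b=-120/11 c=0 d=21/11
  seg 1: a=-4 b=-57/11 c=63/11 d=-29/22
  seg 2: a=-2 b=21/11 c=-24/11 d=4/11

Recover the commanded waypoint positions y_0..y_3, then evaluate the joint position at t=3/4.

y_0 = S_0(0) = a_0 = 5
y_1 = S_1(0) = a_1 = -4
y_2 = S_2(0) = a_2 = -2
y_3 = S_2(2) = -4
t_q=3/4 is in segment 0 (τ=3/4); S_0(τ)=-1673/704

y_0=5 y_1=-4 y_2=-2 y_3=-4
S(3/4) = -1673/704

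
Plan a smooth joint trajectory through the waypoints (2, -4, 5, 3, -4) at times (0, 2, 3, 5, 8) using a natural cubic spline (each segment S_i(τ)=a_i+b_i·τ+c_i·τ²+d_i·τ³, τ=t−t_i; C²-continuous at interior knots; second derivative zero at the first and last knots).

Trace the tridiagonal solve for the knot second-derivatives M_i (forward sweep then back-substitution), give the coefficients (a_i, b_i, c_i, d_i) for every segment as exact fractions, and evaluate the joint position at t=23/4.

  seg 0: a=2 b=-3775/489 c=0 d=577/489
  seg 1: a=-4 b=3149/489 c=1154/163 d=-2210/489
  seg 2: a=5 b=3443/489 c=-1056/163 d=601/489
  seg 3: a=3 b=-2017/489 c=146/163 d=-146/1467
S(23/4) = 1921/5216

Δ: Δ0=-3, Δ1=9, Δ2=-1, Δ3=-7/3
row 1: diag=6, rhs=72; c'=1/6, d'=12
row 2: denom=6−1·1/6=35/6; d'=(-60−1·12)/(35/6)=-432/35
row 3: denom=10−2·12/35=326/35; d'=(-8−2·-432/35)/(326/35)=292/163
back: M3=292/163
back: M2=-432/35−12/35·292/163=-2112/163
back: M1=12−1/6·-2112/163=2308/163
M: M0=0, M1=2308/163, M2=-2112/163, M3=292/163, M4=0
seg 0: a=2, c=M0/2=0, d=(M1−M0)/(6·2)=577/489, b=Δ0−h0·(2M0+M1)/6=-3775/489
seg 1: a=-4, c=M1/2=1154/163, d=(M2−M1)/(6·1)=-2210/489, b=Δ1−h1·(2M1+M2)/6=3149/489
seg 2: a=5, c=M2/2=-1056/163, d=(M3−M2)/(6·2)=601/489, b=Δ2−h2·(2M2+M3)/6=3443/489
seg 3: a=3, c=M3/2=146/163, d=(M4−M3)/(6·3)=-146/1467, b=Δ3−h3·(2M3+M4)/6=-2017/489
t_q=23/4 → seg 3, τ=3/4; S=3+-2017/489·τ+146/163·τ²+-146/1467·τ³=1921/5216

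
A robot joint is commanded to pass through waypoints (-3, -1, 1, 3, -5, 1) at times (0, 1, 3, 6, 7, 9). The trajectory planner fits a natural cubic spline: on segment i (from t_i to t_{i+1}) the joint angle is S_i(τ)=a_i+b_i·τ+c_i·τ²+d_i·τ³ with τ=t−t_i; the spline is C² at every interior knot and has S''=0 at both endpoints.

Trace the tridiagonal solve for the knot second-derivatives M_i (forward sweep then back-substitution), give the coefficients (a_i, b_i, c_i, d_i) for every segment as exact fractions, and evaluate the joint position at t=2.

Δ: Δ0=2, Δ1=1, Δ2=2/3, Δ3=-8, Δ4=3
row 1: diag=6, rhs=-6; c'=1/3, d'=-1
row 2: denom=10−2·1/3=28/3; d'=(-2−2·-1)/(28/3)=0
row 3: denom=8−3·9/28=197/28; d'=(-52−3·0)/(197/28)=-1456/197
row 4: denom=6−1·28/197=1154/197; d'=(66−1·-1456/197)/(1154/197)=7229/577
back: M4=7229/577
back: M3=-1456/197−28/197·7229/577=-5292/577
back: M2=0−9/28·-5292/577=1701/577
back: M1=-1−1/3·1701/577=-1144/577
M: M0=0, M1=-1144/577, M2=1701/577, M3=-5292/577, M4=7229/577, M5=0
seg 0: a=-3, c=M0/2=0, d=(M1−M0)/(6·1)=-572/1731, b=Δ0−h0·(2M0+M1)/6=4034/1731
seg 1: a=-1, c=M1/2=-572/577, d=(M2−M1)/(6·2)=2845/6924, b=Δ1−h1·(2M1+M2)/6=2318/1731
seg 2: a=1, c=M2/2=1701/1154, d=(M3−M2)/(6·3)=-777/1154, b=Δ2−h2·(2M2+M3)/6=3989/1731
seg 3: a=3, c=M3/2=-2646/577, d=(M4−M3)/(6·1)=12521/3462, b=Δ3−h3·(2M3+M4)/6=-24341/3462
seg 4: a=-5, c=M4/2=7229/1154, d=(M5−M4)/(6·2)=-7229/6924, b=Δ4−h4·(2M4+M5)/6=-9265/1731
t_q=2 → seg 1, τ=1; S=-1+2318/1731·τ+-572/577·τ²+2845/6924·τ³=-557/2308

  seg 0: a=-3 b=4034/1731 c=0 d=-572/1731
  seg 1: a=-1 b=2318/1731 c=-572/577 d=2845/6924
  seg 2: a=1 b=3989/1731 c=1701/1154 d=-777/1154
  seg 3: a=3 b=-24341/3462 c=-2646/577 d=12521/3462
  seg 4: a=-5 b=-9265/1731 c=7229/1154 d=-7229/6924
S(2) = -557/2308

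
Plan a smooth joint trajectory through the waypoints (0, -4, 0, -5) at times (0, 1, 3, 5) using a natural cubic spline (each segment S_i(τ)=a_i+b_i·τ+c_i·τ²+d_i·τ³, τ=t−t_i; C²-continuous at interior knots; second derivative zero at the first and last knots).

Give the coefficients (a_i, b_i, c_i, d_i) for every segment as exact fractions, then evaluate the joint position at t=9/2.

Δ: Δ0=-4, Δ1=2, Δ2=-5/2
row 1: diag=6, rhs=36; c'=1/3, d'=6
row 2: denom=8−2·1/3=22/3; d'=(-27−2·6)/(22/3)=-117/22
back: M2=-117/22
back: M1=6−1/3·-117/22=171/22
M: M0=0, M1=171/22, M2=-117/22, M3=0
seg 0: a=0, c=M0/2=0, d=(M1−M0)/(6·1)=57/44, b=Δ0−h0·(2M0+M1)/6=-233/44
seg 1: a=-4, c=M1/2=171/44, d=(M2−M1)/(6·2)=-12/11, b=Δ1−h1·(2M1+M2)/6=-31/22
seg 2: a=0, c=M2/2=-117/44, d=(M3−M2)/(6·2)=39/88, b=Δ2−h2·(2M2+M3)/6=23/22
t_q=9/2 → seg 2, τ=3/2; S=0+23/22·τ+-117/44·τ²+39/88·τ³=-2055/704

  seg 0: a=0 b=-233/44 c=0 d=57/44
  seg 1: a=-4 b=-31/22 c=171/44 d=-12/11
  seg 2: a=0 b=23/22 c=-117/44 d=39/88
S(9/2) = -2055/704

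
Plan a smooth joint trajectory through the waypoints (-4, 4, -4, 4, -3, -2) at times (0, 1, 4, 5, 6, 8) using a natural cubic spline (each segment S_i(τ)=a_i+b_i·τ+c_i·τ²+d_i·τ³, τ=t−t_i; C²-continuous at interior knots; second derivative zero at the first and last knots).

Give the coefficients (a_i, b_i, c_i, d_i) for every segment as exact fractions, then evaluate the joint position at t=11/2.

  seg 0: a=-4 b=75979/7302 c=0 d=-17563/7302
  seg 1: a=4 b=11645/3651 c=-17563/2434 d=38435/21906
  seg 2: a=-4 b=53071/7302 c=10436/1217 d=-57271/7302
  seg 3: a=4 b=3245/3651 c=-36399/2434 d=51593/7302
  seg 4: a=-3 b=-57125/7302 c=7597/1217 d=-7597/7302
S(11/2) = 30941/19472

Δ: Δ0=8, Δ1=-8/3, Δ2=8, Δ3=-7, Δ4=1/2
row 1: diag=8, rhs=-64; c'=3/8, d'=-8
row 2: denom=8−3·3/8=55/8; d'=(64−3·-8)/(55/8)=64/5
row 3: denom=4−1·8/55=212/55; d'=(-90−1·64/5)/(212/55)=-2827/106
row 4: denom=6−1·55/212=1217/212; d'=(45−1·-2827/106)/(1217/212)=15194/1217
back: M4=15194/1217
back: M3=-2827/106−55/212·15194/1217=-36399/1217
back: M2=64/5−8/55·-36399/1217=20872/1217
back: M1=-8−3/8·20872/1217=-17563/1217
M: M0=0, M1=-17563/1217, M2=20872/1217, M3=-36399/1217, M4=15194/1217, M5=0
seg 0: a=-4, c=M0/2=0, d=(M1−M0)/(6·1)=-17563/7302, b=Δ0−h0·(2M0+M1)/6=75979/7302
seg 1: a=4, c=M1/2=-17563/2434, d=(M2−M1)/(6·3)=38435/21906, b=Δ1−h1·(2M1+M2)/6=11645/3651
seg 2: a=-4, c=M2/2=10436/1217, d=(M3−M2)/(6·1)=-57271/7302, b=Δ2−h2·(2M2+M3)/6=53071/7302
seg 3: a=4, c=M3/2=-36399/2434, d=(M4−M3)/(6·1)=51593/7302, b=Δ3−h3·(2M3+M4)/6=3245/3651
seg 4: a=-3, c=M4/2=7597/1217, d=(M5−M4)/(6·2)=-7597/7302, b=Δ4−h4·(2M4+M5)/6=-57125/7302
t_q=11/2 → seg 3, τ=1/2; S=4+3245/3651·τ+-36399/2434·τ²+51593/7302·τ³=30941/19472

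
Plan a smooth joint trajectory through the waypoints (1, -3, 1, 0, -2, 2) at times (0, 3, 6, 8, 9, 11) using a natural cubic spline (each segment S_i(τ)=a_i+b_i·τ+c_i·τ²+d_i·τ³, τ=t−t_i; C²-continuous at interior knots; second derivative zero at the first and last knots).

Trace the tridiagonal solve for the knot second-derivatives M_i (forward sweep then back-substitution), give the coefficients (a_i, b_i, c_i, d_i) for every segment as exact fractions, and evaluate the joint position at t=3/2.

  seg 0: a=1 b=-5165/2398 c=0 d=5903/64746
  seg 1: a=-3 b=369/1199 c=5903/7194 d=-10331/64746
  seg 2: a=1 b=2213/2398 c=-738/1199 d=-115/2398
  seg 3: a=0 b=-461/218 c=-1083/1199 d=2441/2398
  seg 4: a=-2 b=-1040/1199 c=5157/2398 d=-1719/4796
S(3/2) = -36893/19184

Δ: Δ0=-4/3, Δ1=4/3, Δ2=-1/2, Δ3=-2, Δ4=2
row 1: diag=12, rhs=16; c'=1/4, d'=4/3
row 2: denom=10−3·1/4=37/4; d'=(-11−3·4/3)/(37/4)=-60/37
row 3: denom=6−2·8/37=206/37; d'=(-9−2·-60/37)/(206/37)=-213/206
row 4: denom=6−1·37/206=1199/206; d'=(24−1·-213/206)/(1199/206)=5157/1199
back: M4=5157/1199
back: M3=-213/206−37/206·5157/1199=-2166/1199
back: M2=-60/37−8/37·-2166/1199=-1476/1199
back: M1=4/3−1/4·-1476/1199=5903/3597
M: M0=0, M1=5903/3597, M2=-1476/1199, M3=-2166/1199, M4=5157/1199, M5=0
seg 0: a=1, c=M0/2=0, d=(M1−M0)/(6·3)=5903/64746, b=Δ0−h0·(2M0+M1)/6=-5165/2398
seg 1: a=-3, c=M1/2=5903/7194, d=(M2−M1)/(6·3)=-10331/64746, b=Δ1−h1·(2M1+M2)/6=369/1199
seg 2: a=1, c=M2/2=-738/1199, d=(M3−M2)/(6·2)=-115/2398, b=Δ2−h2·(2M2+M3)/6=2213/2398
seg 3: a=0, c=M3/2=-1083/1199, d=(M4−M3)/(6·1)=2441/2398, b=Δ3−h3·(2M3+M4)/6=-461/218
seg 4: a=-2, c=M4/2=5157/2398, d=(M5−M4)/(6·2)=-1719/4796, b=Δ4−h4·(2M4+M5)/6=-1040/1199
t_q=3/2 → seg 0, τ=3/2; S=1+-5165/2398·τ+0·τ²+5903/64746·τ³=-36893/19184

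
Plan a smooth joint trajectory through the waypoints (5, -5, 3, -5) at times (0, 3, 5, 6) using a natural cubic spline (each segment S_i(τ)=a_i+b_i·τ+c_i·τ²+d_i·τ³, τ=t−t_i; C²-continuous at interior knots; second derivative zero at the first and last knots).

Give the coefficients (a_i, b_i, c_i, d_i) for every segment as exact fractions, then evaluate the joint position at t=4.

  seg 0: a=5 b=-293/42 c=0 d=17/42
  seg 1: a=-5 b=83/21 c=51/14 d=-38/21
  seg 2: a=3 b=-67/21 c=-101/14 d=101/42
S(4) = 11/14

Δ: Δ0=-10/3, Δ1=4, Δ2=-8
row 1: diag=10, rhs=44; c'=1/5, d'=22/5
row 2: denom=6−2·1/5=28/5; d'=(-72−2·22/5)/(28/5)=-101/7
back: M2=-101/7
back: M1=22/5−1/5·-101/7=51/7
M: M0=0, M1=51/7, M2=-101/7, M3=0
seg 0: a=5, c=M0/2=0, d=(M1−M0)/(6·3)=17/42, b=Δ0−h0·(2M0+M1)/6=-293/42
seg 1: a=-5, c=M1/2=51/14, d=(M2−M1)/(6·2)=-38/21, b=Δ1−h1·(2M1+M2)/6=83/21
seg 2: a=3, c=M2/2=-101/14, d=(M3−M2)/(6·1)=101/42, b=Δ2−h2·(2M2+M3)/6=-67/21
t_q=4 → seg 1, τ=1; S=-5+83/21·τ+51/14·τ²+-38/21·τ³=11/14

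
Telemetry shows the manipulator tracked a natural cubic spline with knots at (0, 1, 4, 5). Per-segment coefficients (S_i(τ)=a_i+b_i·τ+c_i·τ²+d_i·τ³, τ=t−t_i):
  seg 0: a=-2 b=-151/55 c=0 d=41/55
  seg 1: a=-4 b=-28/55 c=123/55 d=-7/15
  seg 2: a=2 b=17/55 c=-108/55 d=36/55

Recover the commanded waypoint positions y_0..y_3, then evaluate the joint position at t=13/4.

y_0=-2 y_1=-4 y_2=2 y_3=1
S(13/4) = 3029/3520

y_0 = S_0(0) = a_0 = -2
y_1 = S_1(0) = a_1 = -4
y_2 = S_2(0) = a_2 = 2
y_3 = S_2(1) = 1
t_q=13/4 is in segment 1 (τ=9/4); S_1(τ)=3029/3520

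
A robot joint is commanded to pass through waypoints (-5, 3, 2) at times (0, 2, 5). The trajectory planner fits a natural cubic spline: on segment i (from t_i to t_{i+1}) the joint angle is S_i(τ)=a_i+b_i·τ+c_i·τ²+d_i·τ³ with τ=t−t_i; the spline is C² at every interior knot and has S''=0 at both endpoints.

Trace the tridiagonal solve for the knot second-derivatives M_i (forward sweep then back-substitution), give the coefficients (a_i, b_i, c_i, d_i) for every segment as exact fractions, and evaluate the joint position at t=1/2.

  seg 0: a=-5 b=73/15 c=0 d=-13/60
  seg 1: a=3 b=34/15 c=-13/10 d=13/90
S(1/2) = -83/32

Δ: Δ0=4, Δ1=-1/3
row 1: diag=10, rhs=-26; c'=3/10, d'=-13/5
back: M1=-13/5
M: M0=0, M1=-13/5, M2=0
seg 0: a=-5, c=M0/2=0, d=(M1−M0)/(6·2)=-13/60, b=Δ0−h0·(2M0+M1)/6=73/15
seg 1: a=3, c=M1/2=-13/10, d=(M2−M1)/(6·3)=13/90, b=Δ1−h1·(2M1+M2)/6=34/15
t_q=1/2 → seg 0, τ=1/2; S=-5+73/15·τ+0·τ²+-13/60·τ³=-83/32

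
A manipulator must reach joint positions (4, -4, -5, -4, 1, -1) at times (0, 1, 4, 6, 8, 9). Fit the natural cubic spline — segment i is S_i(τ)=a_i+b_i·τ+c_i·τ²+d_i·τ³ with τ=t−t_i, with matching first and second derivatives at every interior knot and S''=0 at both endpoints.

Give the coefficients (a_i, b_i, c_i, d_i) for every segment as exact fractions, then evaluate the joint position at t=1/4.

  seg 0: a=4 b=-19996/2199 c=0 d=2404/2199
  seg 1: a=-4 b=-12784/2199 c=2404/733 d=-355/733
  seg 2: a=-5 b=1733/2199 c=-791/733 d=8225/17592
  seg 3: a=-4 b=9157/4398 c=5061/2932 d=-13345/17592
  seg 4: a=1 b=-256/2199 c=-2071/733 d=2071/2199
S(1/4) = 20451/11728

Δ: Δ0=-8, Δ1=-1/3, Δ2=1/2, Δ3=5/2, Δ4=-2
row 1: diag=8, rhs=46; c'=3/8, d'=23/4
row 2: denom=10−3·3/8=71/8; d'=(5−3·23/4)/(71/8)=-98/71
row 3: denom=8−2·16/71=536/71; d'=(12−2·-98/71)/(536/71)=131/67
row 4: denom=6−2·71/268=733/134; d'=(-27−2·131/67)/(733/134)=-4142/733
back: M4=-4142/733
back: M3=131/67−71/268·-4142/733=5061/1466
back: M2=-98/71−16/71·5061/1466=-1582/733
back: M1=23/4−3/8·-1582/733=4808/733
M: M0=0, M1=4808/733, M2=-1582/733, M3=5061/1466, M4=-4142/733, M5=0
seg 0: a=4, c=M0/2=0, d=(M1−M0)/(6·1)=2404/2199, b=Δ0−h0·(2M0+M1)/6=-19996/2199
seg 1: a=-4, c=M1/2=2404/733, d=(M2−M1)/(6·3)=-355/733, b=Δ1−h1·(2M1+M2)/6=-12784/2199
seg 2: a=-5, c=M2/2=-791/733, d=(M3−M2)/(6·2)=8225/17592, b=Δ2−h2·(2M2+M3)/6=1733/2199
seg 3: a=-4, c=M3/2=5061/2932, d=(M4−M3)/(6·2)=-13345/17592, b=Δ3−h3·(2M3+M4)/6=9157/4398
seg 4: a=1, c=M4/2=-2071/733, d=(M5−M4)/(6·1)=2071/2199, b=Δ4−h4·(2M4+M5)/6=-256/2199
t_q=1/4 → seg 0, τ=1/4; S=4+-19996/2199·τ+0·τ²+2404/2199·τ³=20451/11728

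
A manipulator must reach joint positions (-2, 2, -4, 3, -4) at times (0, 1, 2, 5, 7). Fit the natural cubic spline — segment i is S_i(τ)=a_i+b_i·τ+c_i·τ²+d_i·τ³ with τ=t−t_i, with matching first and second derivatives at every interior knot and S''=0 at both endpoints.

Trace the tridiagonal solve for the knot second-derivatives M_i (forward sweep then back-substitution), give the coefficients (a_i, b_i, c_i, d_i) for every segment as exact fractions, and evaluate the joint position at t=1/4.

  seg 0: a=-2 b=11441/1644 c=0 d=-4865/1644
  seg 1: a=2 b=-1577/822 c=-4865/548 d=7885/1644
  seg 2: a=-4 b=-8689/1644 c=755/137 d=-4885/4932
  seg 3: a=3 b=853/822 c=-1865/548 d=1865/3288
S(1/4) = -10747/35072

Δ: Δ0=4, Δ1=-6, Δ2=7/3, Δ3=-7/2
row 1: diag=4, rhs=-60; c'=1/4, d'=-15
row 2: denom=8−1·1/4=31/4; d'=(50−1·-15)/(31/4)=260/31
row 3: denom=10−3·12/31=274/31; d'=(-35−3·260/31)/(274/31)=-1865/274
back: M3=-1865/274
back: M2=260/31−12/31·-1865/274=1510/137
back: M1=-15−1/4·1510/137=-4865/274
M: M0=0, M1=-4865/274, M2=1510/137, M3=-1865/274, M4=0
seg 0: a=-2, c=M0/2=0, d=(M1−M0)/(6·1)=-4865/1644, b=Δ0−h0·(2M0+M1)/6=11441/1644
seg 1: a=2, c=M1/2=-4865/548, d=(M2−M1)/(6·1)=7885/1644, b=Δ1−h1·(2M1+M2)/6=-1577/822
seg 2: a=-4, c=M2/2=755/137, d=(M3−M2)/(6·3)=-4885/4932, b=Δ2−h2·(2M2+M3)/6=-8689/1644
seg 3: a=3, c=M3/2=-1865/548, d=(M4−M3)/(6·2)=1865/3288, b=Δ3−h3·(2M3+M4)/6=853/822
t_q=1/4 → seg 0, τ=1/4; S=-2+11441/1644·τ+0·τ²+-4865/1644·τ³=-10747/35072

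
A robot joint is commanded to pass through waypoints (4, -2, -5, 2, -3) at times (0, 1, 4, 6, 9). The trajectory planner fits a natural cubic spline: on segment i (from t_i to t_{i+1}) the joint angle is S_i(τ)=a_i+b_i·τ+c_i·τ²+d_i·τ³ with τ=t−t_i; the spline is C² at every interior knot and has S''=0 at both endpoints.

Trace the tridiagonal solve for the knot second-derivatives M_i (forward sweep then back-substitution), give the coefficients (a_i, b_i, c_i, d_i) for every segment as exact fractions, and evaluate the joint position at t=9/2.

  seg 0: a=4 b=-2191/339 c=0 d=157/339
  seg 1: a=-2 b=-1720/339 c=157/113 d=-32/3051
  seg 2: a=-5 b=1010/339 c=439/339 d=-1403/2712
  seg 3: a=2 b=441/226 c=-2453/1356 d=2453/12204
S(9/2) = -23513/7232

Δ: Δ0=-6, Δ1=-1, Δ2=7/2, Δ3=-5/3
row 1: diag=8, rhs=30; c'=3/8, d'=15/4
row 2: denom=10−3·3/8=71/8; d'=(27−3·15/4)/(71/8)=126/71
row 3: denom=10−2·16/71=678/71; d'=(-31−2·126/71)/(678/71)=-2453/678
back: M3=-2453/678
back: M2=126/71−16/71·-2453/678=878/339
back: M1=15/4−3/8·878/339=314/113
M: M0=0, M1=314/113, M2=878/339, M3=-2453/678, M4=0
seg 0: a=4, c=M0/2=0, d=(M1−M0)/(6·1)=157/339, b=Δ0−h0·(2M0+M1)/6=-2191/339
seg 1: a=-2, c=M1/2=157/113, d=(M2−M1)/(6·3)=-32/3051, b=Δ1−h1·(2M1+M2)/6=-1720/339
seg 2: a=-5, c=M2/2=439/339, d=(M3−M2)/(6·2)=-1403/2712, b=Δ2−h2·(2M2+M3)/6=1010/339
seg 3: a=2, c=M3/2=-2453/1356, d=(M4−M3)/(6·3)=2453/12204, b=Δ3−h3·(2M3+M4)/6=441/226
t_q=9/2 → seg 2, τ=1/2; S=-5+1010/339·τ+439/339·τ²+-1403/2712·τ³=-23513/7232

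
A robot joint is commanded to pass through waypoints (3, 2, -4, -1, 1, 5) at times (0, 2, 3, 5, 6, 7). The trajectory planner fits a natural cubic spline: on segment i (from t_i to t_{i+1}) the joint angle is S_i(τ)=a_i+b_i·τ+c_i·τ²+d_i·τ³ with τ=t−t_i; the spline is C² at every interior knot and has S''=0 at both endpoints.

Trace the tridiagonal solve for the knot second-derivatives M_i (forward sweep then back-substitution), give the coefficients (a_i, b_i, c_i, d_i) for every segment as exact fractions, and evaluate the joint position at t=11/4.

  seg 0: a=3 b=2665/1418 c=0 d=-1687/2836
  seg 1: a=2 b=-7457/1418 c=-5061/1418 d=2005/709
  seg 2: a=-4 b=-5549/1418 c=6969/1418 d=-3131/2836
  seg 3: a=-1 b=3541/1418 c=-1212/709 d=1719/1418
  seg 4: a=1 b=1925/709 c=2733/1418 d=-911/1418
S(11/4) = -125179/45376

Δ: Δ0=-1/2, Δ1=-6, Δ2=3/2, Δ3=2, Δ4=4
row 1: diag=6, rhs=-33; c'=1/6, d'=-11/2
row 2: denom=6−1·1/6=35/6; d'=(45−1·-11/2)/(35/6)=303/35
row 3: denom=6−2·12/35=186/35; d'=(3−2·303/35)/(186/35)=-167/62
row 4: denom=4−1·35/186=709/186; d'=(12−1·-167/62)/(709/186)=2733/709
back: M4=2733/709
back: M3=-167/62−35/186·2733/709=-2424/709
back: M2=303/35−12/35·-2424/709=6969/709
back: M1=-11/2−1/6·6969/709=-5061/709
M: M0=0, M1=-5061/709, M2=6969/709, M3=-2424/709, M4=2733/709, M5=0
seg 0: a=3, c=M0/2=0, d=(M1−M0)/(6·2)=-1687/2836, b=Δ0−h0·(2M0+M1)/6=2665/1418
seg 1: a=2, c=M1/2=-5061/1418, d=(M2−M1)/(6·1)=2005/709, b=Δ1−h1·(2M1+M2)/6=-7457/1418
seg 2: a=-4, c=M2/2=6969/1418, d=(M3−M2)/(6·2)=-3131/2836, b=Δ2−h2·(2M2+M3)/6=-5549/1418
seg 3: a=-1, c=M3/2=-1212/709, d=(M4−M3)/(6·1)=1719/1418, b=Δ3−h3·(2M3+M4)/6=3541/1418
seg 4: a=1, c=M4/2=2733/1418, d=(M5−M4)/(6·1)=-911/1418, b=Δ4−h4·(2M4+M5)/6=1925/709
t_q=11/4 → seg 1, τ=3/4; S=2+-7457/1418·τ+-5061/1418·τ²+2005/709·τ³=-125179/45376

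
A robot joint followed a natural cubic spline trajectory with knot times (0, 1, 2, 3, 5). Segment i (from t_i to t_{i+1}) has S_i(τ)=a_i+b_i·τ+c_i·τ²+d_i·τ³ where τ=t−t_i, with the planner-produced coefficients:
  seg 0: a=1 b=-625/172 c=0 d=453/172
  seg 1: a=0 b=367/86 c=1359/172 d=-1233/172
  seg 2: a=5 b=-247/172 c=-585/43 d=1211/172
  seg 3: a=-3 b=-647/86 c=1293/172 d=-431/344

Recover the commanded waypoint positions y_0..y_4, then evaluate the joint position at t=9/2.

y_0=1 y_1=0 y_2=5 y_3=-3 y_4=2
S(9/2) = -4401/2752

y_0 = S_0(0) = a_0 = 1
y_1 = S_1(0) = a_1 = 0
y_2 = S_2(0) = a_2 = 5
y_3 = S_3(0) = a_3 = -3
y_4 = S_3(2) = 2
t_q=9/2 is in segment 3 (τ=3/2); S_3(τ)=-4401/2752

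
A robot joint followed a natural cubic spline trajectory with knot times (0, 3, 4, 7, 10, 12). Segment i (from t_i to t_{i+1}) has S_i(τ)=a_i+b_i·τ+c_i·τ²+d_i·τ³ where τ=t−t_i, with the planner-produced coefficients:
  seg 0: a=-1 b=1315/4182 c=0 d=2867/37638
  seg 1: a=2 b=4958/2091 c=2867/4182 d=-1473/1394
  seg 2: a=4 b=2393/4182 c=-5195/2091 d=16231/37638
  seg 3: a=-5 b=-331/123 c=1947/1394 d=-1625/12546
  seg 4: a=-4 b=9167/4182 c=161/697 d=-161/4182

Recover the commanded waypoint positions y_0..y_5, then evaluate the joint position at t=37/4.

y_0=-1 y_1=2 y_2=4 y_3=-5 y_4=-4 y_5=1
S(37/4) = -487069/89216

y_0 = S_0(0) = a_0 = -1
y_1 = S_1(0) = a_1 = 2
y_2 = S_2(0) = a_2 = 4
y_3 = S_3(0) = a_3 = -5
y_4 = S_4(0) = a_4 = -4
y_5 = S_4(2) = 1
t_q=37/4 is in segment 3 (τ=9/4); S_3(τ)=-487069/89216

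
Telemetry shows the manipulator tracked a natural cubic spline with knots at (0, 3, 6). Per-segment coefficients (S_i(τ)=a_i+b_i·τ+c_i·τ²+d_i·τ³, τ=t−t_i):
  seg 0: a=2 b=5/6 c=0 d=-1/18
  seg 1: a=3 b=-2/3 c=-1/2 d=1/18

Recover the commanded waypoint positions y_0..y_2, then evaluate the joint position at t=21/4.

y_0=2 y_1=3 y_2=-2
S(21/4) = -51/128

y_0 = S_0(0) = a_0 = 2
y_1 = S_1(0) = a_1 = 3
y_2 = S_1(3) = -2
t_q=21/4 is in segment 1 (τ=9/4); S_1(τ)=-51/128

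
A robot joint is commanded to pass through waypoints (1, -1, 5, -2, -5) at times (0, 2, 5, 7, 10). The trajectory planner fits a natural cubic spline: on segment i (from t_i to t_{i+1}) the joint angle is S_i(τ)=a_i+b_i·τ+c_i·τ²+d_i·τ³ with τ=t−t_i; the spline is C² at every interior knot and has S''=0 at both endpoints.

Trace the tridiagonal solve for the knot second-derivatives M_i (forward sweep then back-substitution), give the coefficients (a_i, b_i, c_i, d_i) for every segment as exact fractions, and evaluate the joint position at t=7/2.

Δ: Δ0=-1, Δ1=2, Δ2=-7/2, Δ3=-1
row 1: diag=10, rhs=18; c'=3/10, d'=9/5
row 2: denom=10−3·3/10=91/10; d'=(-33−3·9/5)/(91/10)=-384/91
row 3: denom=10−2·20/91=870/91; d'=(15−2·-384/91)/(870/91)=711/290
back: M3=711/290
back: M2=-384/91−20/91·711/290=-138/29
back: M1=9/5−3/10·-138/29=468/145
M: M0=0, M1=468/145, M2=-138/29, M3=711/290, M4=0
seg 0: a=1, c=M0/2=0, d=(M1−M0)/(6·2)=39/145, b=Δ0−h0·(2M0+M1)/6=-301/145
seg 1: a=-1, c=M1/2=234/145, d=(M2−M1)/(6·3)=-193/435, b=Δ1−h1·(2M1+M2)/6=167/145
seg 2: a=5, c=M2/2=-69/29, d=(M3−M2)/(6·2)=697/1160, b=Δ2−h2·(2M2+M3)/6=-166/145
seg 3: a=-2, c=M3/2=711/580, d=(M4−M3)/(6·3)=-79/580, b=Δ3−h3·(2M3+M4)/6=-1001/290
t_q=7/2 → seg 1, τ=3/2; S=-1+167/145·τ+234/145·τ²+-193/435·τ³=3319/1160

  seg 0: a=1 b=-301/145 c=0 d=39/145
  seg 1: a=-1 b=167/145 c=234/145 d=-193/435
  seg 2: a=5 b=-166/145 c=-69/29 d=697/1160
  seg 3: a=-2 b=-1001/290 c=711/580 d=-79/580
S(7/2) = 3319/1160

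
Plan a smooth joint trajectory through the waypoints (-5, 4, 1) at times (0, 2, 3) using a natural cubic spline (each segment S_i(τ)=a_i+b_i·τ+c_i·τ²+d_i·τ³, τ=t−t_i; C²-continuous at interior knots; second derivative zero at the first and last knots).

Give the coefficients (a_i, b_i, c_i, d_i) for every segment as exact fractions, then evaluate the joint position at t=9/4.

  seg 0: a=-5 b=7 c=0 d=-5/8
  seg 1: a=4 b=-1/2 c=-15/4 d=5/4
S(9/4) = 937/256

Δ: Δ0=9/2, Δ1=-3
row 1: diag=6, rhs=-45; c'=1/6, d'=-15/2
back: M1=-15/2
M: M0=0, M1=-15/2, M2=0
seg 0: a=-5, c=M0/2=0, d=(M1−M0)/(6·2)=-5/8, b=Δ0−h0·(2M0+M1)/6=7
seg 1: a=4, c=M1/2=-15/4, d=(M2−M1)/(6·1)=5/4, b=Δ1−h1·(2M1+M2)/6=-1/2
t_q=9/4 → seg 1, τ=1/4; S=4+-1/2·τ+-15/4·τ²+5/4·τ³=937/256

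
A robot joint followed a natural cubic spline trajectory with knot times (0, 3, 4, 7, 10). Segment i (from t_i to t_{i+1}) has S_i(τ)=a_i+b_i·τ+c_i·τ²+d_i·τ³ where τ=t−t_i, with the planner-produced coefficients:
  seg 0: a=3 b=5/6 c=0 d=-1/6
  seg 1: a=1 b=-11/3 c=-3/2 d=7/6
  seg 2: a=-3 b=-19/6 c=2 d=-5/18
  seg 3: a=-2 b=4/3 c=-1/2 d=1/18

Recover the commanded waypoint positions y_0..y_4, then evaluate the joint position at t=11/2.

y_0=3 y_1=1 y_2=-3 y_3=-2 y_4=-1
S(11/2) = -67/16

y_0 = S_0(0) = a_0 = 3
y_1 = S_1(0) = a_1 = 1
y_2 = S_2(0) = a_2 = -3
y_3 = S_3(0) = a_3 = -2
y_4 = S_3(3) = -1
t_q=11/2 is in segment 2 (τ=3/2); S_2(τ)=-67/16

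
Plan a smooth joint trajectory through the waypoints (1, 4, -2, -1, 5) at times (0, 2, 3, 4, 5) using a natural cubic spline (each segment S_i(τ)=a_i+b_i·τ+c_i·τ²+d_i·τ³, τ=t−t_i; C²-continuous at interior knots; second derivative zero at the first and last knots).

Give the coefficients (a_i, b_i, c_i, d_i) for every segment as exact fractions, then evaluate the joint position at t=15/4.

Δ: Δ0=3/2, Δ1=-6, Δ2=1, Δ3=6
row 1: diag=6, rhs=-45; c'=1/6, d'=-15/2
row 2: denom=4−1·1/6=23/6; d'=(42−1·-15/2)/(23/6)=297/23
row 3: denom=4−1·6/23=86/23; d'=(30−1·297/23)/(86/23)=393/86
back: M3=393/86
back: M2=297/23−6/23·393/86=504/43
back: M1=-15/2−1/6·504/43=-813/86
M: M0=0, M1=-813/86, M2=504/43, M3=393/86, M4=0
seg 0: a=1, c=M0/2=0, d=(M1−M0)/(6·2)=-271/344, b=Δ0−h0·(2M0+M1)/6=200/43
seg 1: a=4, c=M1/2=-813/172, d=(M2−M1)/(6·1)=607/172, b=Δ1−h1·(2M1+M2)/6=-413/86
seg 2: a=-2, c=M2/2=252/43, d=(M3−M2)/(6·1)=-205/172, b=Δ2−h2·(2M2+M3)/6=-631/172
seg 3: a=-1, c=M3/2=393/172, d=(M4−M3)/(6·1)=-131/172, b=Δ3−h3·(2M3+M4)/6=385/86
t_q=15/4 → seg 2, τ=3/4; S=-2+-631/172·τ+252/43·τ²+-205/172·τ³=-21551/11008

  seg 0: a=1 b=200/43 c=0 d=-271/344
  seg 1: a=4 b=-413/86 c=-813/172 d=607/172
  seg 2: a=-2 b=-631/172 c=252/43 d=-205/172
  seg 3: a=-1 b=385/86 c=393/172 d=-131/172
S(15/4) = -21551/11008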